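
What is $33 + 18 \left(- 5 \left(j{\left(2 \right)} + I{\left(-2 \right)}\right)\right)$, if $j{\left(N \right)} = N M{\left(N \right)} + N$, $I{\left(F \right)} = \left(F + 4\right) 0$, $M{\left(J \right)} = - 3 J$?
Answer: $933$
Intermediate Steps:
$I{\left(F \right)} = 0$ ($I{\left(F \right)} = \left(4 + F\right) 0 = 0$)
$j{\left(N \right)} = N - 3 N^{2}$ ($j{\left(N \right)} = N \left(- 3 N\right) + N = - 3 N^{2} + N = N - 3 N^{2}$)
$33 + 18 \left(- 5 \left(j{\left(2 \right)} + I{\left(-2 \right)}\right)\right) = 33 + 18 \left(- 5 \left(2 \left(1 - 6\right) + 0\right)\right) = 33 + 18 \left(- 5 \left(2 \left(-5\right) + 0\right)\right) = 33 + 18 \left(- 5 \left(-10 + 0\right)\right) = 33 + 18 \left(\left(-5\right) \left(-10\right)\right) = 33 + 18 \cdot 50 = 33 + 900 = 933$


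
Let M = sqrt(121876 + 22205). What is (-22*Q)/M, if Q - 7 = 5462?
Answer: -40106*sqrt(16009)/16009 ≈ -316.98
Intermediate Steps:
Q = 5469 (Q = 7 + 5462 = 5469)
M = 3*sqrt(16009) (M = sqrt(144081) = 3*sqrt(16009) ≈ 379.58)
(-22*Q)/M = (-22*5469)/((3*sqrt(16009))) = -40106*sqrt(16009)/16009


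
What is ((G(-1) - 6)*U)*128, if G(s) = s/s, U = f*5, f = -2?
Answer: 6400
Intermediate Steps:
U = -10 (U = -2*5 = -10)
G(s) = 1
((G(-1) - 6)*U)*128 = ((1 - 6)*(-10))*128 = -5*(-10)*128 = 50*128 = 6400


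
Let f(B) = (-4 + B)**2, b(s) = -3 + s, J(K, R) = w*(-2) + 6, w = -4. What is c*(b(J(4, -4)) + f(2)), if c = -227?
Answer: -3405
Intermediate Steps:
J(K, R) = 14 (J(K, R) = -4*(-2) + 6 = 8 + 6 = 14)
c*(b(J(4, -4)) + f(2)) = -227*((-3 + 14) + (-4 + 2)**2) = -227*(11 + (-2)**2) = -227*(11 + 4) = -227*15 = -3405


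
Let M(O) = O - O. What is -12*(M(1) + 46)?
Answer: -552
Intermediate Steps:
M(O) = 0
-12*(M(1) + 46) = -12*(0 + 46) = -12*46 = -552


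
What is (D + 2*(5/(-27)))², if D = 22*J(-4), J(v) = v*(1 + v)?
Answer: 50665924/729 ≈ 69501.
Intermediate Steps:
D = 264 (D = 22*(-4*(1 - 4)) = 22*(-4*(-3)) = 22*12 = 264)
(D + 2*(5/(-27)))² = (264 + 2*(5/(-27)))² = (264 + 2*(5*(-1/27)))² = (264 + 2*(-5/27))² = (264 - 10/27)² = (7118/27)² = 50665924/729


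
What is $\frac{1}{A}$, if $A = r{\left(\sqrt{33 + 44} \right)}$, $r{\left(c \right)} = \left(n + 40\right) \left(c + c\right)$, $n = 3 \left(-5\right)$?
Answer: $\frac{\sqrt{77}}{3850} \approx 0.0022792$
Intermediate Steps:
$n = -15$
$r{\left(c \right)} = 50 c$ ($r{\left(c \right)} = \left(-15 + 40\right) \left(c + c\right) = 25 \cdot 2 c = 50 c$)
$A = 50 \sqrt{77}$ ($A = 50 \sqrt{33 + 44} = 50 \sqrt{77} \approx 438.75$)
$\frac{1}{A} = \frac{1}{50 \sqrt{77}} = \frac{\sqrt{77}}{3850}$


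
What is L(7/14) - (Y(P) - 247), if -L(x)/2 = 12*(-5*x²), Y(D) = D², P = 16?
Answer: 21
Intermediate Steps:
L(x) = 120*x² (L(x) = -24*(-5*x²) = -(-120)*x² = 120*x²)
L(7/14) - (Y(P) - 247) = 120*(7/14)² - (16² - 247) = 120*(7*(1/14))² - (256 - 247) = 120*(½)² - 1*9 = 120*(¼) - 9 = 30 - 9 = 21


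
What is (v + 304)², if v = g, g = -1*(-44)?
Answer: 121104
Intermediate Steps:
g = 44
v = 44
(v + 304)² = (44 + 304)² = 348² = 121104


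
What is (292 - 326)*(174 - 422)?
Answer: 8432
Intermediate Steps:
(292 - 326)*(174 - 422) = -34*(-248) = 8432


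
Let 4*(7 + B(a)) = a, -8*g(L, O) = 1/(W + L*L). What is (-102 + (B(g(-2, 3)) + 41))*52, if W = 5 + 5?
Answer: -396045/112 ≈ -3536.1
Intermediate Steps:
W = 10
g(L, O) = -1/(8*(10 + L**2)) (g(L, O) = -1/(8*(10 + L*L)) = -1/(8*(10 + L**2)))
B(a) = -7 + a/4
(-102 + (B(g(-2, 3)) + 41))*52 = (-102 + ((-7 + (-1/(80 + 8*(-2)**2))/4) + 41))*52 = (-102 + ((-7 + (-1/(80 + 8*4))/4) + 41))*52 = (-102 + ((-7 + (-1/(80 + 32))/4) + 41))*52 = (-102 + ((-7 + (-1/112)/4) + 41))*52 = (-102 + ((-7 + (-1*1/112)/4) + 41))*52 = (-102 + ((-7 + (1/4)*(-1/112)) + 41))*52 = (-102 + ((-7 - 1/448) + 41))*52 = (-102 + (-3137/448 + 41))*52 = (-102 + 15231/448)*52 = -30465/448*52 = -396045/112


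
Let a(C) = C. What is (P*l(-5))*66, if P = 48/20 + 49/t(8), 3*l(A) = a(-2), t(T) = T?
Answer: -3751/10 ≈ -375.10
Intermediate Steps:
l(A) = -2/3 (l(A) = (1/3)*(-2) = -2/3)
P = 341/40 (P = 48/20 + 49/8 = 48*(1/20) + 49*(1/8) = 12/5 + 49/8 = 341/40 ≈ 8.5250)
(P*l(-5))*66 = ((341/40)*(-2/3))*66 = -341/60*66 = -3751/10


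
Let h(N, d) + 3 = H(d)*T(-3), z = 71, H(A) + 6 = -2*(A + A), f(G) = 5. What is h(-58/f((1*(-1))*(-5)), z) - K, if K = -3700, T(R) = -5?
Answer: 5147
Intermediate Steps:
H(A) = -6 - 4*A (H(A) = -6 - 2*(A + A) = -6 - 4*A)
h(N, d) = 27 + 20*d (h(N, d) = -3 + (-6 - 4*d)*(-5) = -3 + (30 + 20*d) = 27 + 20*d)
h(-58/f((1*(-1))*(-5)), z) - K = (27 + 20*71) - 1*(-3700) = (27 + 1420) + 3700 = 1447 + 3700 = 5147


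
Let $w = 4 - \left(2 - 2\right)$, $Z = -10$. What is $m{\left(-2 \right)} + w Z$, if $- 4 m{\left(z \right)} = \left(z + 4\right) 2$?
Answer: $-41$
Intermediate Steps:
$m{\left(z \right)} = -2 - \frac{z}{2}$ ($m{\left(z \right)} = - \frac{\left(z + 4\right) 2}{4} = - \frac{\left(4 + z\right) 2}{4} = - \frac{8 + 2 z}{4} = -2 - \frac{z}{2}$)
$w = 4$ ($w = 4 - 0 = 4 + 0 = 4$)
$m{\left(-2 \right)} + w Z = \left(-2 - -1\right) + 4 \left(-10\right) = \left(-2 + 1\right) - 40 = -1 - 40 = -41$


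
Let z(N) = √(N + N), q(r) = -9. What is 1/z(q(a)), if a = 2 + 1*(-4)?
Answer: -I*√2/6 ≈ -0.2357*I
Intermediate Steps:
a = -2 (a = 2 - 4 = -2)
z(N) = √2*√N (z(N) = √(2*N) = √2*√N)
1/z(q(a)) = 1/(√2*√(-9)) = 1/(√2*(3*I)) = 1/(3*I*√2) = -I*√2/6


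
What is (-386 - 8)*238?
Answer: -93772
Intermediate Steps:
(-386 - 8)*238 = -394*238 = -93772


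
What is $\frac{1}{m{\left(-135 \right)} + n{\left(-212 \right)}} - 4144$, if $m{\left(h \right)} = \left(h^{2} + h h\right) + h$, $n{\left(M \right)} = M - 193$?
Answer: $- \frac{148811039}{35910} \approx -4144.0$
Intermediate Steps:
$n{\left(M \right)} = -193 + M$
$m{\left(h \right)} = h + 2 h^{2}$ ($m{\left(h \right)} = \left(h^{2} + h^{2}\right) + h = 2 h^{2} + h = h + 2 h^{2}$)
$\frac{1}{m{\left(-135 \right)} + n{\left(-212 \right)}} - 4144 = \frac{1}{- 135 \left(1 + 2 \left(-135\right)\right) - 405} - 4144 = \frac{1}{- 135 \left(1 - 270\right) - 405} - 4144 = \frac{1}{\left(-135\right) \left(-269\right) - 405} - 4144 = \frac{1}{36315 - 405} - 4144 = \frac{1}{35910} - 4144 = - \frac{148811039}{35910}$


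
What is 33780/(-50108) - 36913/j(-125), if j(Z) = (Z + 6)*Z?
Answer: -588028526/186339125 ≈ -3.1557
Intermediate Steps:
j(Z) = Z*(6 + Z) (j(Z) = (6 + Z)*Z = Z*(6 + Z))
33780/(-50108) - 36913/j(-125) = 33780/(-50108) - 36913*(-1/(125*(6 - 125))) = 33780*(-1/50108) - 36913/((-125*(-119))) = -8445/12527 - 36913/14875 = -588028526/186339125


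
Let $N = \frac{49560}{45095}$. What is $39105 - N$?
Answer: $\frac{352678083}{9019} \approx 39104.0$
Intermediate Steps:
$N = \frac{9912}{9019}$ ($N = 49560 \cdot \frac{1}{45095} = \frac{9912}{9019} \approx 1.099$)
$39105 - N = 39105 - \frac{9912}{9019} = \frac{352678083}{9019}$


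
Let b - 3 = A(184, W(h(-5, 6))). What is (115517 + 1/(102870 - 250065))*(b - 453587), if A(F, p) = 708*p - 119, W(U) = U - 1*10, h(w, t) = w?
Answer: -7895127652210922/147195 ≈ -5.3637e+10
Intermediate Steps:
W(U) = -10 + U (W(U) = U - 10 = -10 + U)
A(F, p) = -119 + 708*p
b = -10736 (b = 3 + (-119 + 708*(-10 - 5)) = 3 + (-119 + 708*(-15)) = 3 + (-119 - 10620) = 3 - 10739 = -10736)
(115517 + 1/(102870 - 250065))*(b - 453587) = (115517 + 1/(102870 - 250065))*(-10736 - 453587) = (115517 + 1/(-147195))*(-464323) = (115517 - 1/147195)*(-464323) = (17003524814/147195)*(-464323) = -7895127652210922/147195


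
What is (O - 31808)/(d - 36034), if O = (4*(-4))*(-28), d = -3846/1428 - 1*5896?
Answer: 7463680/9979981 ≈ 0.74786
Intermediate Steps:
d = -1403889/238 (d = -3846*1/1428 - 5896 = -641/238 - 5896 = -1403889/238 ≈ -5898.7)
O = 448 (O = -16*(-28) = 448)
(O - 31808)/(d - 36034) = (448 - 31808)/(-1403889/238 - 36034) = -31360/(-9979981/238) = -31360*(-238/9979981) = 7463680/9979981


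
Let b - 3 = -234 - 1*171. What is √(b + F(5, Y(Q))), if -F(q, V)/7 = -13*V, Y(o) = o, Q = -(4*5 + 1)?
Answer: 3*I*√257 ≈ 48.094*I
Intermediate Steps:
Q = -21 (Q = -(20 + 1) = -1*21 = -21)
F(q, V) = 91*V (F(q, V) = -(-91)*V = 91*V)
b = -402 (b = 3 + (-234 - 1*171) = 3 + (-234 - 171) = 3 - 405 = -402)
√(b + F(5, Y(Q))) = √(-402 + 91*(-21)) = √(-402 - 1911) = √(-2313) = 3*I*√257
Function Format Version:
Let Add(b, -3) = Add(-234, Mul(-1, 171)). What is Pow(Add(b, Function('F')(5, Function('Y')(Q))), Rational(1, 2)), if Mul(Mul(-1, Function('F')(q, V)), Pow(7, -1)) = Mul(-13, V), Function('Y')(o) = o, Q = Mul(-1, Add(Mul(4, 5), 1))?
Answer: Mul(3, I, Pow(257, Rational(1, 2))) ≈ Mul(48.094, I)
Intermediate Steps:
Q = -21 (Q = Mul(-1, Add(20, 1)) = Mul(-1, 21) = -21)
Function('F')(q, V) = Mul(91, V) (Function('F')(q, V) = Mul(-7, Mul(-13, V)) = Mul(91, V))
b = -402 (b = Add(3, Add(-234, Mul(-1, 171))) = Add(3, Add(-234, -171)) = Add(3, -405) = -402)
Pow(Add(b, Function('F')(5, Function('Y')(Q))), Rational(1, 2)) = Pow(Add(-402, Mul(91, -21)), Rational(1, 2)) = Pow(Add(-402, -1911), Rational(1, 2)) = Pow(-2313, Rational(1, 2)) = Mul(3, I, Pow(257, Rational(1, 2)))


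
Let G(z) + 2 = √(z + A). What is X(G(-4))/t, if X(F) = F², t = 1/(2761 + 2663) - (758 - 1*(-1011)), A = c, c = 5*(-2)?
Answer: 10848/1919011 + 21696*I*√14/9595055 ≈ 0.0056529 + 0.0084605*I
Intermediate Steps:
c = -10
A = -10
G(z) = -2 + √(-10 + z) (G(z) = -2 + √(z - 10) = -2 + √(-10 + z))
t = -9595055/5424 (t = 1/5424 - (758 + 1011) = 1/5424 - 1*1769 = 1/5424 - 1769 = -9595055/5424 ≈ -1769.0)
X(G(-4))/t = (-2 + √(-10 - 4))²/(-9595055/5424) = (-2 + √(-14))²*(-5424/9595055) = (-2 + I*√14)²*(-5424/9595055) = -5424*(-2 + I*√14)²/9595055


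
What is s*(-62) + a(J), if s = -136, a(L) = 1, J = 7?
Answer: 8433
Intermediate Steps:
s*(-62) + a(J) = -136*(-62) + 1 = 8432 + 1 = 8433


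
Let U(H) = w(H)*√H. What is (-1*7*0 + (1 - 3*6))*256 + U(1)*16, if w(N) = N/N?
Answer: -4336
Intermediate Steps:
w(N) = 1
U(H) = √H (U(H) = 1*√H = √H)
(-1*7*0 + (1 - 3*6))*256 + U(1)*16 = (-1*7*0 + (1 - 3*6))*256 + √1*16 = (-7*0 + (1 - 18))*256 + 1*16 = (0 - 17)*256 + 16 = -17*256 + 16 = -4352 + 16 = -4336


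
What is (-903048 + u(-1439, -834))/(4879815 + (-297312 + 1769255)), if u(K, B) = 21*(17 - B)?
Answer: -885177/6351758 ≈ -0.13936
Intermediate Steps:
u(K, B) = 357 - 21*B
(-903048 + u(-1439, -834))/(4879815 + (-297312 + 1769255)) = (-903048 + (357 - 21*(-834)))/(4879815 + (-297312 + 1769255)) = (-903048 + (357 + 17514))/(4879815 + 1471943) = (-903048 + 17871)/6351758 = -885177*1/6351758 = -885177/6351758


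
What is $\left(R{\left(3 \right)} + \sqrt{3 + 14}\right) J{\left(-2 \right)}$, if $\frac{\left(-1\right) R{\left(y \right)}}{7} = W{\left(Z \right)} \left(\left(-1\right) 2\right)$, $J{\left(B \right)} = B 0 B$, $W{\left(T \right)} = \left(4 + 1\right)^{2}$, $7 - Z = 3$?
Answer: $0$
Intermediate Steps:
$Z = 4$ ($Z = 7 - 3 = 4$)
$W{\left(T \right)} = 25$ ($W{\left(T \right)} = 5^{2} = 25$)
$J{\left(B \right)} = 0$ ($J{\left(B \right)} = 0 B = 0$)
$R{\left(y \right)} = 350$ ($R{\left(y \right)} = - 7 \cdot 25 \left(\left(-1\right) 2\right) = - 7 \cdot 25 \left(-2\right) = \left(-7\right) \left(-50\right) = 350$)
$\left(R{\left(3 \right)} + \sqrt{3 + 14}\right) J{\left(-2 \right)} = \left(350 + \sqrt{3 + 14}\right) 0 = \left(350 + \sqrt{17}\right) 0 = 0$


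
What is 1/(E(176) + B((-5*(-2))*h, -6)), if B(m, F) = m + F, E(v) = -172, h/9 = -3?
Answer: -1/448 ≈ -0.0022321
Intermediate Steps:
h = -27 (h = 9*(-3) = -27)
B(m, F) = F + m
1/(E(176) + B((-5*(-2))*h, -6)) = 1/(-172 + (-6 - 5*(-2)*(-27))) = 1/(-172 + (-6 + 10*(-27))) = 1/(-172 + (-6 - 270)) = 1/(-172 - 276) = 1/(-448) = -1/448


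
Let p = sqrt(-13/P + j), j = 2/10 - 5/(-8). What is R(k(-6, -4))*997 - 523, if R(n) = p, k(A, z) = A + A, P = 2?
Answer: -523 + 997*I*sqrt(2270)/20 ≈ -523.0 + 2375.1*I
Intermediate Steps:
j = 33/40 (j = 2*(1/10) - 5*(-1/8) = 1/5 + 5/8 = 33/40 ≈ 0.82500)
k(A, z) = 2*A
p = I*sqrt(2270)/20 (p = sqrt(-13/2 + 33/40) = sqrt(-227/40) = I*sqrt(2270)/20 ≈ 2.3822*I)
R(n) = I*sqrt(2270)/20
R(k(-6, -4))*997 - 523 = (I*sqrt(2270)/20)*997 - 523 = 997*I*sqrt(2270)/20 - 523 = -523 + 997*I*sqrt(2270)/20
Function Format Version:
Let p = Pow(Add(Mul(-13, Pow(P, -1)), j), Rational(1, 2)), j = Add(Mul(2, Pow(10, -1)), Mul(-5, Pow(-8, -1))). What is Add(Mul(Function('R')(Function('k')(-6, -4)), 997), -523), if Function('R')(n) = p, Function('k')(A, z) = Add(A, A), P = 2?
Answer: Add(-523, Mul(Rational(997, 20), I, Pow(2270, Rational(1, 2)))) ≈ Add(-523.00, Mul(2375.1, I))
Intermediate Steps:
j = Rational(33, 40) (j = Add(Mul(2, Rational(1, 10)), Mul(-5, Rational(-1, 8))) = Add(Rational(1, 5), Rational(5, 8)) = Rational(33, 40) ≈ 0.82500)
Function('k')(A, z) = Mul(2, A)
p = Mul(Rational(1, 20), I, Pow(2270, Rational(1, 2))) (p = Pow(Add(Mul(-13, Pow(2, -1)), Rational(33, 40)), Rational(1, 2)) = Pow(Add(Mul(-13, Rational(1, 2)), Rational(33, 40)), Rational(1, 2)) = Pow(Add(Rational(-13, 2), Rational(33, 40)), Rational(1, 2)) = Pow(Rational(-227, 40), Rational(1, 2)) = Mul(Rational(1, 20), I, Pow(2270, Rational(1, 2))) ≈ Mul(2.3822, I))
Function('R')(n) = Mul(Rational(1, 20), I, Pow(2270, Rational(1, 2)))
Add(Mul(Function('R')(Function('k')(-6, -4)), 997), -523) = Add(Mul(Mul(Rational(1, 20), I, Pow(2270, Rational(1, 2))), 997), -523) = Add(Mul(Rational(997, 20), I, Pow(2270, Rational(1, 2))), -523) = Add(-523, Mul(Rational(997, 20), I, Pow(2270, Rational(1, 2))))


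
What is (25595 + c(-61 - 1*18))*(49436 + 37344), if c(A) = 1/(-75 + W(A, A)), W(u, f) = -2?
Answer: 171027238920/77 ≈ 2.2211e+9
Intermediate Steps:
c(A) = -1/77 (c(A) = 1/(-75 - 2) = 1/(-77) = -1/77)
(25595 + c(-61 - 1*18))*(49436 + 37344) = (25595 - 1/77)*(49436 + 37344) = (1970814/77)*86780 = 171027238920/77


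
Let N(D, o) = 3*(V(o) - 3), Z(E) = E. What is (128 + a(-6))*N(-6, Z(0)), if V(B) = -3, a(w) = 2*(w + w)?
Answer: -1872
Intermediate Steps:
a(w) = 4*w (a(w) = 2*(2*w) = 4*w)
N(D, o) = -18 (N(D, o) = 3*(-3 - 3) = 3*(-6) = -18)
(128 + a(-6))*N(-6, Z(0)) = (128 + 4*(-6))*(-18) = (128 - 24)*(-18) = 104*(-18) = -1872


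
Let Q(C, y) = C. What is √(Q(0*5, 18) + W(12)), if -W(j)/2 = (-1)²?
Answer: I*√2 ≈ 1.4142*I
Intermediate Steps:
W(j) = -2 (W(j) = -2*(-1)² = -2*1 = -2)
√(Q(0*5, 18) + W(12)) = √(0*5 - 2) = √(0 - 2) = √(-2) = I*√2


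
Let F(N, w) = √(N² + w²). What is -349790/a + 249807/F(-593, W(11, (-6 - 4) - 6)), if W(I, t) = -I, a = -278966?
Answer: 174895/139483 + 249807*√351770/351770 ≈ 422.44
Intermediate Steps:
-349790/a + 249807/F(-593, W(11, (-6 - 4) - 6)) = -349790/(-278966) + 249807/(√((-593)² + (-1*11)²)) = -349790*(-1/278966) + 249807/(√(351649 + (-11)²)) = 174895/139483 + 249807/(√(351649 + 121)) = 174895/139483 + 249807/(√351770) = 174895/139483 + 249807*(√351770/351770) = 174895/139483 + 249807*√351770/351770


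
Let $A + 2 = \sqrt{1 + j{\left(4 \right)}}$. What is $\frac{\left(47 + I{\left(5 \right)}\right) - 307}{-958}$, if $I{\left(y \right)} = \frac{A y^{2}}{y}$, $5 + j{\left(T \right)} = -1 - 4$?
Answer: $\frac{135}{479} - \frac{15 i}{958} \approx 0.28184 - 0.015658 i$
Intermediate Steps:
$j{\left(T \right)} = -10$ ($j{\left(T \right)} = -5 - 5 = -10$)
$A = -2 + 3 i$ ($A = -2 + \sqrt{1 - 10} = -2 + \sqrt{-9} = -2 + 3 i \approx -2.0 + 3.0 i$)
$I{\left(y \right)} = y \left(-2 + 3 i\right)$ ($I{\left(y \right)} = \frac{\left(-2 + 3 i\right) y^{2}}{y} = \frac{y^{2} \left(-2 + 3 i\right)}{y} = y \left(-2 + 3 i\right)$)
$\frac{\left(47 + I{\left(5 \right)}\right) - 307}{-958} = \frac{\left(47 + 5 \left(-2 + 3 i\right)\right) - 307}{-958} = \left(\left(47 - \left(10 - 15 i\right)\right) - 307\right) \left(- \frac{1}{958}\right) = \left(\left(37 + 15 i\right) - 307\right) \left(- \frac{1}{958}\right) = \left(-270 + 15 i\right) \left(- \frac{1}{958}\right) = \frac{135}{479} - \frac{15 i}{958}$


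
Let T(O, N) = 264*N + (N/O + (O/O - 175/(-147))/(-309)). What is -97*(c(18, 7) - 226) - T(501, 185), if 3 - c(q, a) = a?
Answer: -28749971863/1083663 ≈ -26530.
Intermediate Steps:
c(q, a) = 3 - a
T(O, N) = -46/6489 + 264*N + N/O (T(O, N) = 264*N + (N/O + (1 - 175*(-1/147))*(-1/309)) = 264*N + (N/O + (1 + 25/21)*(-1/309)) = 264*N + (N/O + (46/21)*(-1/309)) = 264*N + (N/O - 46/6489) = 264*N + (-46/6489 + N/O) = -46/6489 + 264*N + N/O)
-97*(c(18, 7) - 226) - T(501, 185) = -97*((3 - 1*7) - 226) - (-46/6489 + 264*185 + 185/501) = -97*((3 - 7) - 226) - (-46/6489 + 48840 + 185*(1/501)) = -97*(-4 - 226) - (-46/6489 + 48840 + 185/501) = -97*(-230) - 1*52926493393/1083663 = 22310 - 52926493393/1083663 = -28749971863/1083663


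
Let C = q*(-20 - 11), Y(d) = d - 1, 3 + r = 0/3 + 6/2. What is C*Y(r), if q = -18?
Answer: -558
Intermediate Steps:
r = 0 (r = -3 + (0/3 + 6/2) = -3 + (0*(⅓) + 6*(½)) = -3 + (0 + 3) = -3 + 3 = 0)
Y(d) = -1 + d
C = 558 (C = -18*(-20 - 11) = -18*(-31) = 558)
C*Y(r) = 558*(-1 + 0) = 558*(-1) = -558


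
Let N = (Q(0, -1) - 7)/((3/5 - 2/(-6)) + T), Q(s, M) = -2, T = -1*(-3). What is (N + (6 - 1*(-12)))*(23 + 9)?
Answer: 29664/59 ≈ 502.78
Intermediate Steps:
T = 3
N = -135/59 (N = (-2 - 7)/((3/5 - 2/(-6)) + 3) = -9/((3*(1/5) - 2*(-1/6)) + 3) = -9/((3/5 + 1/3) + 3) = -9/(14/15 + 3) = -9/59/15 = -9*15/59 = -135/59 ≈ -2.2881)
(N + (6 - 1*(-12)))*(23 + 9) = (-135/59 + (6 - 1*(-12)))*(23 + 9) = (-135/59 + (6 + 12))*32 = (-135/59 + 18)*32 = (927/59)*32 = 29664/59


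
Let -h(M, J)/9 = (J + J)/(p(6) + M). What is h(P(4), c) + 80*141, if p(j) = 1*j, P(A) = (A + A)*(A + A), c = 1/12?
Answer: 1579197/140 ≈ 11280.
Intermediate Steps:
c = 1/12 ≈ 0.083333
P(A) = 4*A² (P(A) = (2*A)*(2*A) = 4*A²)
p(j) = j
h(M, J) = -18*J/(6 + M) (h(M, J) = -9*(J + J)/(6 + M) = -9*2*J/(6 + M) = -18*J/(6 + M))
h(P(4), c) + 80*141 = -18*1/12/(6 + 4*4²) + 80*141 = -18*1/12/(6 + 4*16) + 11280 = -18*1/12/(6 + 64) + 11280 = -18*1/12/70 + 11280 = -18*1/12*1/70 + 11280 = -3/140 + 11280 = 1579197/140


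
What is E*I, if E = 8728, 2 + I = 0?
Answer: -17456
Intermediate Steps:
I = -2 (I = -2 + 0 = -2)
E*I = 8728*(-2) = -17456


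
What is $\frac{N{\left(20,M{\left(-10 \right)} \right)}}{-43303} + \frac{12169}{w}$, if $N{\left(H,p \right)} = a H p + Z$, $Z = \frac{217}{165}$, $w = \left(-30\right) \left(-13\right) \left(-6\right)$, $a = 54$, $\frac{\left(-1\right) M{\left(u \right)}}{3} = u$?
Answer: $- \frac{510038933}{85739940} \approx -5.9487$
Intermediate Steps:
$M{\left(u \right)} = - 3 u$
$w = -2340$ ($w = 390 \left(-6\right) = -2340$)
$Z = \frac{217}{165}$ ($Z = 217 \cdot \frac{1}{165} = \frac{217}{165} \approx 1.3152$)
$N{\left(H,p \right)} = \frac{217}{165} + 54 H p$ ($N{\left(H,p \right)} = 54 H p + \frac{217}{165} = \frac{217}{165} + 54 H p$)
$\frac{N{\left(20,M{\left(-10 \right)} \right)}}{-43303} + \frac{12169}{w} = \frac{\frac{217}{165} + 54 \cdot 20 \left(\left(-3\right) \left(-10\right)\right)}{-43303} + \frac{12169}{-2340} = \left(\frac{217}{165} + 54 \cdot 20 \cdot 30\right) \left(- \frac{1}{43303}\right) + 12169 \left(- \frac{1}{2340}\right) = \left(\frac{217}{165} + 32400\right) \left(- \frac{1}{43303}\right) - \frac{12169}{2340} = \frac{5346217}{165} \left(- \frac{1}{43303}\right) - \frac{12169}{2340} = - \frac{5346217}{7144995} - \frac{12169}{2340} = - \frac{510038933}{85739940}$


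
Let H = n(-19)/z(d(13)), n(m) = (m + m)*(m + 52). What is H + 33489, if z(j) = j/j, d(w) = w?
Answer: 32235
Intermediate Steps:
n(m) = 2*m*(52 + m) (n(m) = (2*m)*(52 + m) = 2*m*(52 + m))
z(j) = 1
H = -1254 (H = (2*(-19)*(52 - 19))/1 = (2*(-19)*33)*1 = -1254*1 = -1254)
H + 33489 = -1254 + 33489 = 32235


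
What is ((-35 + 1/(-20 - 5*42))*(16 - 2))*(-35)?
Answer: 257257/15 ≈ 17150.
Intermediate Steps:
((-35 + 1/(-20 - 5*42))*(16 - 2))*(-35) = ((-35 + (1/42)/(-25))*14)*(-35) = ((-35 - 1/25*1/42)*14)*(-35) = ((-35 - 1/1050)*14)*(-35) = -36751/1050*14*(-35) = -36751/75*(-35) = 257257/15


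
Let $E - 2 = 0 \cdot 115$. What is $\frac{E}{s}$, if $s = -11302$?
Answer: $- \frac{1}{5651} \approx -0.00017696$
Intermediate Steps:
$E = 2$ ($E = 2 + 0 \cdot 115 = 2 + 0 = 2$)
$\frac{E}{s} = \frac{2}{-11302} = 2 \left(- \frac{1}{11302}\right) = - \frac{1}{5651}$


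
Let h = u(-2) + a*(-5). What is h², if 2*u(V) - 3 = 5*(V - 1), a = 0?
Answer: 36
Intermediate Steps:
u(V) = -1 + 5*V/2 (u(V) = 3/2 + (5*(V - 1))/2 = 3/2 + (5*(-1 + V))/2 = 3/2 + (-5 + 5*V)/2 = 3/2 + (-5/2 + 5*V/2) = -1 + 5*V/2)
h = -6 (h = (-1 + (5/2)*(-2)) + 0*(-5) = (-1 - 5) + 0 = -6 + 0 = -6)
h² = (-6)² = 36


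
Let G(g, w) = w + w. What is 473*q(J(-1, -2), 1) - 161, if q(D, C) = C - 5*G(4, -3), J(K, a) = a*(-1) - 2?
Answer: 14502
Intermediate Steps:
G(g, w) = 2*w
J(K, a) = -2 - a (J(K, a) = -a - 2 = -2 - a)
q(D, C) = 30 + C (q(D, C) = C - 10*(-3) = C - 5*(-6) = C + 30 = 30 + C)
473*q(J(-1, -2), 1) - 161 = 473*(30 + 1) - 161 = 473*31 - 161 = 14663 - 161 = 14502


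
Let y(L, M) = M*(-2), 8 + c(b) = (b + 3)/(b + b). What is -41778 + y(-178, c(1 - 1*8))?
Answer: -292338/7 ≈ -41763.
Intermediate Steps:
c(b) = -8 + (3 + b)/(2*b) (c(b) = -8 + (b + 3)/(b + b) = -8 + (3 + b)/((2*b)) = -8 + (3 + b)*(1/(2*b)) = -8 + (3 + b)/(2*b))
y(L, M) = -2*M
-41778 + y(-178, c(1 - 1*8)) = -41778 - 3*(1 - 5*(1 - 1*8))/(1 - 1*8) = -41778 - 3*(1 - 5*(1 - 8))/(1 - 8) = -41778 - 3*(1 - 5*(-7))/(-7) = -41778 - 3*(-1)*(1 + 35)/7 = -41778 - 3*(-1)*36/7 = -41778 - 2*(-54/7) = -41778 + 108/7 = -292338/7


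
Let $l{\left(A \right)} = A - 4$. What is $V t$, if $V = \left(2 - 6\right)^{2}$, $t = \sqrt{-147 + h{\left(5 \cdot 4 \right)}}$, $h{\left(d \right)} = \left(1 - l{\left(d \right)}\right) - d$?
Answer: $16 i \sqrt{182} \approx 215.85 i$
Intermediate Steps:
$l{\left(A \right)} = -4 + A$
$h{\left(d \right)} = 5 - 2 d$ ($h{\left(d \right)} = \left(1 - \left(-4 + d\right)\right) - d = \left(5 - d\right) - d = 5 - 2 d$)
$t = i \sqrt{182}$ ($t = \sqrt{-147 + \left(5 - 2 \cdot 5 \cdot 4\right)} = \sqrt{-147 + \left(5 - 40\right)} = \sqrt{-147 - 35} = \sqrt{-182} = i \sqrt{182} \approx 13.491 i$)
$V = 16$ ($V = \left(-4\right)^{2} = 16$)
$V t = 16 i \sqrt{182}$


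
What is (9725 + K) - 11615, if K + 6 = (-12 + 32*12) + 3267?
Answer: 1743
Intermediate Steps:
K = 3633 (K = -6 + ((-12 + 32*12) + 3267) = -6 + ((-12 + 384) + 3267) = -6 + (372 + 3267) = -6 + 3639 = 3633)
(9725 + K) - 11615 = (9725 + 3633) - 11615 = 13358 - 11615 = 1743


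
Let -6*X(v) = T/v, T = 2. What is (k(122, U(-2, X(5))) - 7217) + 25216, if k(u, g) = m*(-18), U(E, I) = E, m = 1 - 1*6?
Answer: 18089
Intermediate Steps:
m = -5 (m = 1 - 6 = -5)
X(v) = -1/(3*v)
k(u, g) = 90 (k(u, g) = -5*(-18) = 90)
(k(122, U(-2, X(5))) - 7217) + 25216 = (90 - 7217) + 25216 = -7127 + 25216 = 18089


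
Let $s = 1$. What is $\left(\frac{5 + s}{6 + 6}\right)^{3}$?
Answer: $\frac{1}{8} \approx 0.125$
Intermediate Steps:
$\left(\frac{5 + s}{6 + 6}\right)^{3} = \left(\frac{5 + 1}{6 + 6}\right)^{3} = \left(\frac{6}{12}\right)^{3} = \left(6 \cdot \frac{1}{12}\right)^{3} = \left(\frac{1}{2}\right)^{3} = \frac{1}{8}$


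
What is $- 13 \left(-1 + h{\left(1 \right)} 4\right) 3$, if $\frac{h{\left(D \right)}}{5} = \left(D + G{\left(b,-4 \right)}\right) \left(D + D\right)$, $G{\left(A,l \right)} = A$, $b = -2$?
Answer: $1599$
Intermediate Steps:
$h{\left(D \right)} = 10 D \left(-2 + D\right)$ ($h{\left(D \right)} = 5 \left(D - 2\right) \left(D + D\right) = 5 \left(-2 + D\right) 2 D = 5 \cdot 2 D \left(-2 + D\right) = 10 D \left(-2 + D\right)$)
$- 13 \left(-1 + h{\left(1 \right)} 4\right) 3 = - 13 \left(-1 + 10 \cdot 1 \left(-2 + 1\right) 4\right) 3 = - 13 \left(-1 + 10 \cdot 1 \left(-1\right) 4\right) 3 = - 13 \left(-1 - 40\right) 3 = \left(-13\right) \left(-41\right) 3 = 533 \cdot 3 = 1599$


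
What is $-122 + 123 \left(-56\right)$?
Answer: $-7010$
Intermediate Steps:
$-122 + 123 \left(-56\right) = -122 - 6888 = -7010$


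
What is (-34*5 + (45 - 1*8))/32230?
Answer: -133/32230 ≈ -0.0041266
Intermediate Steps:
(-34*5 + (45 - 1*8))/32230 = (-170 + (45 - 8))*(1/32230) = (-170 + 37)*(1/32230) = -133*1/32230 = -133/32230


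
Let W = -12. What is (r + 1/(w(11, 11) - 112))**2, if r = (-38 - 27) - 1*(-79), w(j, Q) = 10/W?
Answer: 89718784/458329 ≈ 195.75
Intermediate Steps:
w(j, Q) = -5/6 (w(j, Q) = 10/(-12) = 10*(-1/12) = -5/6)
r = 14 (r = -65 + 79 = 14)
(r + 1/(w(11, 11) - 112))**2 = (14 + 1/(-5/6 - 112))**2 = (14 + 1/(-677/6))**2 = (14 - 6/677)**2 = (9472/677)**2 = 89718784/458329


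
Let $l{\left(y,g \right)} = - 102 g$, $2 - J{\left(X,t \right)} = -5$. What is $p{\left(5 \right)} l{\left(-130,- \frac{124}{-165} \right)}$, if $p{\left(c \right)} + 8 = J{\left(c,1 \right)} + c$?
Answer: $- \frac{16864}{55} \approx -306.62$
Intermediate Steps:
$J{\left(X,t \right)} = 7$ ($J{\left(X,t \right)} = 2 - -5 = 2 + 5 = 7$)
$p{\left(c \right)} = -1 + c$ ($p{\left(c \right)} = -8 + \left(7 + c\right) = -1 + c$)
$p{\left(5 \right)} l{\left(-130,- \frac{124}{-165} \right)} = \left(-1 + 5\right) \left(- 102 \left(- \frac{124}{-165}\right)\right) = 4 \left(- 102 \left(\left(-124\right) \left(- \frac{1}{165}\right)\right)\right) = 4 \left(\left(-102\right) \frac{124}{165}\right) = 4 \left(- \frac{4216}{55}\right) = - \frac{16864}{55}$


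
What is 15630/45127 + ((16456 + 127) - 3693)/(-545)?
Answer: -114633736/4918843 ≈ -23.305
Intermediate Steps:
15630/45127 + ((16456 + 127) - 3693)/(-545) = 15630*(1/45127) + (16583 - 3693)*(-1/545) = 15630/45127 + 12890*(-1/545) = 15630/45127 - 2578/109 = -114633736/4918843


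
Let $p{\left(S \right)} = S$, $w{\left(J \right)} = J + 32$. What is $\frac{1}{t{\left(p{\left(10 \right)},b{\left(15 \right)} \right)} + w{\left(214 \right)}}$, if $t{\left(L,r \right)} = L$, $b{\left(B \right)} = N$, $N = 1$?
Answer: $\frac{1}{256} \approx 0.0039063$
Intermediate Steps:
$b{\left(B \right)} = 1$
$w{\left(J \right)} = 32 + J$
$\frac{1}{t{\left(p{\left(10 \right)},b{\left(15 \right)} \right)} + w{\left(214 \right)}} = \frac{1}{10 + \left(32 + 214\right)} = \frac{1}{10 + 246} = \frac{1}{256}$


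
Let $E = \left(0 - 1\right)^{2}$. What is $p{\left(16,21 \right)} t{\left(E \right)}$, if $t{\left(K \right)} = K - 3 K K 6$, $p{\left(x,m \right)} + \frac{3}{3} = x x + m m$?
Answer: $-12528$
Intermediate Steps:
$p{\left(x,m \right)} = -1 + m^{2} + x^{2}$ ($p{\left(x,m \right)} = -1 + \left(x x + m m\right) = -1 + \left(x^{2} + m^{2}\right) = -1 + \left(m^{2} + x^{2}\right) = -1 + m^{2} + x^{2}$)
$E = 1$ ($E = \left(-1\right)^{2} = 1$)
$t{\left(K \right)} = - 18 K^{3}$ ($t{\left(K \right)} = K - 3 K^{2} \cdot 6 = K \left(- 18 K^{2}\right) = - 18 K^{3}$)
$p{\left(16,21 \right)} t{\left(E \right)} = \left(-1 + 21^{2} + 16^{2}\right) \left(- 18 \cdot 1^{3}\right) = \left(-1 + 441 + 256\right) \left(\left(-18\right) 1\right) = 696 \left(-18\right) = -12528$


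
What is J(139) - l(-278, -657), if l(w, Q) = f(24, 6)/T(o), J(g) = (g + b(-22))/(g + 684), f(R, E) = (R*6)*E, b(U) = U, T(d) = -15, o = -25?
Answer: 237609/4115 ≈ 57.742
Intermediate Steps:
f(R, E) = 6*E*R (f(R, E) = (6*R)*E = 6*E*R)
J(g) = (-22 + g)/(684 + g) (J(g) = (g - 22)/(g + 684) = (-22 + g)/(684 + g))
l(w, Q) = -288/5 (l(w, Q) = (6*6*24)/(-15) = 864*(-1/15) = -288/5)
J(139) - l(-278, -657) = (-22 + 139)/(684 + 139) - 1*(-288/5) = 117/823 + 288/5 = 237609/4115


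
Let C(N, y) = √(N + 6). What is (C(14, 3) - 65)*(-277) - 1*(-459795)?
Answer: 477800 - 554*√5 ≈ 4.7656e+5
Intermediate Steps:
C(N, y) = √(6 + N)
(C(14, 3) - 65)*(-277) - 1*(-459795) = (√(6 + 14) - 65)*(-277) - 1*(-459795) = (√20 - 65)*(-277) + 459795 = (2*√5 - 65)*(-277) + 459795 = (-65 + 2*√5)*(-277) + 459795 = (18005 - 554*√5) + 459795 = 477800 - 554*√5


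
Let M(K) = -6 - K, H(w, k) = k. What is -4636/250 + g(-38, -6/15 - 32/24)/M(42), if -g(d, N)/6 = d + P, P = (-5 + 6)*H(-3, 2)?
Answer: -5761/250 ≈ -23.044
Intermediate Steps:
P = 2 (P = (-5 + 6)*2 = 1*2 = 2)
g(d, N) = -12 - 6*d (g(d, N) = -6*(d + 2) = -6*(2 + d) = -12 - 6*d)
-4636/250 + g(-38, -6/15 - 32/24)/M(42) = -4636/250 + (-12 - 6*(-38))/(-6 - 1*42) = -4636*1/250 + (-12 + 228)/(-6 - 42) = -2318/125 + 216/(-48) = -2318/125 + 216*(-1/48) = -2318/125 - 9/2 = -5761/250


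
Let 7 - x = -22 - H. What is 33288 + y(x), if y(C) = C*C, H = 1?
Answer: 34188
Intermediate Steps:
x = 30 (x = 7 - (-22 - 1*1) = 7 - (-22 - 1) = 7 - 1*(-23) = 7 + 23 = 30)
y(C) = C²
33288 + y(x) = 33288 + 30² = 33288 + 900 = 34188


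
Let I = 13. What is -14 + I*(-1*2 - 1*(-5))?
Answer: 25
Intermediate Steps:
-14 + I*(-1*2 - 1*(-5)) = -14 + 13*(-1*2 - 1*(-5)) = -14 + 13*(-2 + 5) = -14 + 13*3 = -14 + 39 = 25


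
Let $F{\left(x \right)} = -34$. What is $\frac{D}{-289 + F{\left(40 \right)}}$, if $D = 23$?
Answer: $- \frac{23}{323} \approx -0.071207$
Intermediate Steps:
$\frac{D}{-289 + F{\left(40 \right)}} = \frac{23}{-289 - 34} = \frac{23}{-323} = 23 \left(- \frac{1}{323}\right) = - \frac{23}{323}$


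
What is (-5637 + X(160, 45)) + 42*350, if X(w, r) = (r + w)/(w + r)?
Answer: 9064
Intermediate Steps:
X(w, r) = 1 (X(w, r) = (r + w)/(r + w) = 1)
(-5637 + X(160, 45)) + 42*350 = (-5637 + 1) + 42*350 = -5636 + 14700 = 9064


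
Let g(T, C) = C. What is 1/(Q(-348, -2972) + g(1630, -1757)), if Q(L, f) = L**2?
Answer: 1/119347 ≈ 8.3789e-6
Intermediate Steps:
1/(Q(-348, -2972) + g(1630, -1757)) = 1/((-348)**2 - 1757) = 1/(121104 - 1757) = 1/119347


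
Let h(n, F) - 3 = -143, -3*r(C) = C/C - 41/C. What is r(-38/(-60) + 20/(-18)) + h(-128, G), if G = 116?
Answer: -21793/129 ≈ -168.94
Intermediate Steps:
r(C) = -⅓ + 41/(3*C) (r(C) = -(C/C - 41/C)/3 = -(1 - 41/C)/3 = -⅓ + 41/(3*C))
h(n, F) = -140 (h(n, F) = 3 - 143 = -140)
r(-38/(-60) + 20/(-18)) + h(-128, G) = (41 - (-38/(-60) + 20/(-18)))/(3*(-38/(-60) + 20/(-18))) - 140 = (41 - (-38*(-1/60) + 20*(-1/18)))/(3*(-38*(-1/60) + 20*(-1/18))) - 140 = (41 - (19/30 - 10/9))/(3*(19/30 - 10/9)) - 140 = (41 - 1*(-43/90))/(3*(-43/90)) - 140 = (⅓)*(-90/43)*(41 + 43/90) - 140 = (⅓)*(-90/43)*(3733/90) - 140 = -3733/129 - 140 = -21793/129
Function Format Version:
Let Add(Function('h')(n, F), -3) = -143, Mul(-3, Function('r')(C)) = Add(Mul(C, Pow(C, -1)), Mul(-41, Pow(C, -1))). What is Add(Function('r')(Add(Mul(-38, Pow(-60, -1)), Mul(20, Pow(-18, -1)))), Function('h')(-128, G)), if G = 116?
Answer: Rational(-21793, 129) ≈ -168.94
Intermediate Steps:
Function('r')(C) = Add(Rational(-1, 3), Mul(Rational(41, 3), Pow(C, -1))) (Function('r')(C) = Mul(Rational(-1, 3), Add(Mul(C, Pow(C, -1)), Mul(-41, Pow(C, -1)))) = Mul(Rational(-1, 3), Add(1, Mul(-41, Pow(C, -1)))) = Add(Rational(-1, 3), Mul(Rational(41, 3), Pow(C, -1))))
Function('h')(n, F) = -140 (Function('h')(n, F) = Add(3, -143) = -140)
Add(Function('r')(Add(Mul(-38, Pow(-60, -1)), Mul(20, Pow(-18, -1)))), Function('h')(-128, G)) = Add(Mul(Rational(1, 3), Pow(Add(Mul(-38, Pow(-60, -1)), Mul(20, Pow(-18, -1))), -1), Add(41, Mul(-1, Add(Mul(-38, Pow(-60, -1)), Mul(20, Pow(-18, -1)))))), -140) = Add(Mul(Rational(1, 3), Pow(Add(Mul(-38, Rational(-1, 60)), Mul(20, Rational(-1, 18))), -1), Add(41, Mul(-1, Add(Mul(-38, Rational(-1, 60)), Mul(20, Rational(-1, 18)))))), -140) = Add(Mul(Rational(1, 3), Pow(Add(Rational(19, 30), Rational(-10, 9)), -1), Add(41, Mul(-1, Add(Rational(19, 30), Rational(-10, 9))))), -140) = Add(Mul(Rational(1, 3), Pow(Rational(-43, 90), -1), Add(41, Mul(-1, Rational(-43, 90)))), -140) = Add(Mul(Rational(1, 3), Rational(-90, 43), Add(41, Rational(43, 90))), -140) = Add(Mul(Rational(1, 3), Rational(-90, 43), Rational(3733, 90)), -140) = Add(Rational(-3733, 129), -140) = Rational(-21793, 129)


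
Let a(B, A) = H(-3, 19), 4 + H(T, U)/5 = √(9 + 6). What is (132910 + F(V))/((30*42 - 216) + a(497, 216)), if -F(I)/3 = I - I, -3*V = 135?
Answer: 136099840/1048201 - 664550*√15/1048201 ≈ 127.39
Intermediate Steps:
V = -45 (V = -⅓*135 = -45)
F(I) = 0 (F(I) = -3*(I - I) = -3*0 = 0)
H(T, U) = -20 + 5*√15 (H(T, U) = -20 + 5*√(9 + 6) = -20 + 5*√15)
a(B, A) = -20 + 5*√15
(132910 + F(V))/((30*42 - 216) + a(497, 216)) = (132910 + 0)/((30*42 - 216) + (-20 + 5*√15)) = 132910/((1260 - 216) + (-20 + 5*√15)) = 132910/(1044 + (-20 + 5*√15)) = 132910/(1024 + 5*√15)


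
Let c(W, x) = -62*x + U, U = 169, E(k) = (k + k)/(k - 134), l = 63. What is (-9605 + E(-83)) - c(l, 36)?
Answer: -1636448/217 ≈ -7541.2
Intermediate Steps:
E(k) = 2*k/(-134 + k) (E(k) = (2*k)/(-134 + k) = 2*k/(-134 + k))
c(W, x) = 169 - 62*x (c(W, x) = -62*x + 169 = 169 - 62*x)
(-9605 + E(-83)) - c(l, 36) = (-9605 + 2*(-83)/(-134 - 83)) - (169 - 62*36) = (-9605 + 2*(-83)/(-217)) - (169 - 2232) = (-9605 + 2*(-83)*(-1/217)) - 1*(-2063) = (-9605 + 166/217) + 2063 = -2084119/217 + 2063 = -1636448/217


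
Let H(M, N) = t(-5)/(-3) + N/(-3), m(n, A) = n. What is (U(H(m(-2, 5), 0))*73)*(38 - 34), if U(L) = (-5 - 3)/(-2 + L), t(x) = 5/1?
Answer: 7008/11 ≈ 637.09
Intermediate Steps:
t(x) = 5 (t(x) = 5*1 = 5)
H(M, N) = -5/3 - N/3 (H(M, N) = 5/(-3) + N/(-3) = 5*(-1/3) + N*(-1/3) = -5/3 - N/3)
U(L) = -8/(-2 + L)
(U(H(m(-2, 5), 0))*73)*(38 - 34) = (-8/(-2 + (-5/3 - 1/3*0))*73)*(38 - 34) = (-8/(-2 + (-5/3 + 0))*73)*4 = (-8/(-2 - 5/3)*73)*4 = (-8/(-11/3)*73)*4 = (-8*(-3/11)*73)*4 = ((24/11)*73)*4 = (1752/11)*4 = 7008/11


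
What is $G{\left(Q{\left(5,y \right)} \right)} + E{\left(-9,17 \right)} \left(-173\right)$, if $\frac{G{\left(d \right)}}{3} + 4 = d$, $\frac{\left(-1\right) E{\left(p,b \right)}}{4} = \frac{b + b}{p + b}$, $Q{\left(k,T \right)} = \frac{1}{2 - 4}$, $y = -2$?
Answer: $\frac{5855}{2} \approx 2927.5$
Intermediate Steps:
$Q{\left(k,T \right)} = - \frac{1}{2}$ ($Q{\left(k,T \right)} = \frac{1}{-2} = - \frac{1}{2}$)
$E{\left(p,b \right)} = - \frac{8 b}{b + p}$ ($E{\left(p,b \right)} = - 4 \frac{b + b}{p + b} = - 4 \frac{2 b}{b + p} = - \frac{8 b}{b + p}$)
$G{\left(d \right)} = -12 + 3 d$
$G{\left(Q{\left(5,y \right)} \right)} + E{\left(-9,17 \right)} \left(-173\right) = \left(-12 + 3 \left(- \frac{1}{2}\right)\right) + \left(-8\right) 17 \frac{1}{17 - 9} \left(-173\right) = \left(-12 - \frac{3}{2}\right) + \left(-8\right) 17 \cdot \frac{1}{8} \left(-173\right) = - \frac{27}{2} + \left(-8\right) 17 \cdot \frac{1}{8} \left(-173\right) = - \frac{27}{2} - -2941 = - \frac{27}{2} + 2941 = \frac{5855}{2}$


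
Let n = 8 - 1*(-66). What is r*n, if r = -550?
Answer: -40700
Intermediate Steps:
n = 74 (n = 8 + 66 = 74)
r*n = -550*74 = -40700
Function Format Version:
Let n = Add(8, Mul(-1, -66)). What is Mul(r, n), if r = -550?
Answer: -40700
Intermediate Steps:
n = 74 (n = Add(8, 66) = 74)
Mul(r, n) = Mul(-550, 74) = -40700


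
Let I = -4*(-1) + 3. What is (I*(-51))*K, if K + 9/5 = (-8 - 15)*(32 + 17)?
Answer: 2014908/5 ≈ 4.0298e+5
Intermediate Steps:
K = -5644/5 (K = -9/5 + (-8 - 15)*(32 + 17) = -9/5 - 23*49 = -9/5 - 1127 = -5644/5 ≈ -1128.8)
I = 7 (I = 4 + 3 = 7)
(I*(-51))*K = (7*(-51))*(-5644/5) = -357*(-5644/5) = 2014908/5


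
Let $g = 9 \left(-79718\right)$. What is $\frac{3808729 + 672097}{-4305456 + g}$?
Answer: $- \frac{2240413}{2511459} \approx -0.89208$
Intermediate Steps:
$g = -717462$
$\frac{3808729 + 672097}{-4305456 + g} = \frac{3808729 + 672097}{-4305456 - 717462} = \frac{4480826}{-5022918} = 4480826 \left(- \frac{1}{5022918}\right) = - \frac{2240413}{2511459}$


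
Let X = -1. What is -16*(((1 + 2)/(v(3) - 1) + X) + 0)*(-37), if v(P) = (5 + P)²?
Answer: -11840/21 ≈ -563.81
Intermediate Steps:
-16*(((1 + 2)/(v(3) - 1) + X) + 0)*(-37) = -16*(((1 + 2)/((5 + 3)² - 1) - 1) + 0)*(-37) = -16*((3/(8² - 1) - 1) + 0)*(-37) = -16*((3/(64 - 1) - 1) + 0)*(-37) = -16*((3/63 - 1) + 0)*(-37) = -16*((3*(1/63) - 1) + 0)*(-37) = -16*((1/21 - 1) + 0)*(-37) = -16*(-20/21 + 0)*(-37) = -16*(-20/21)*(-37) = (320/21)*(-37) = -11840/21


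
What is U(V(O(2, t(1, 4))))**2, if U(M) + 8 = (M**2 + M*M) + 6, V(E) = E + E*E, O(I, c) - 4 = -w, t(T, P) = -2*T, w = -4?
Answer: 107453956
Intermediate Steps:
O(I, c) = 8 (O(I, c) = 4 - 1*(-4) = 4 + 4 = 8)
V(E) = E + E**2
U(M) = -2 + 2*M**2 (U(M) = -8 + ((M**2 + M*M) + 6) = -8 + ((M**2 + M**2) + 6) = -8 + (2*M**2 + 6) = -8 + (6 + 2*M**2) = -2 + 2*M**2)
U(V(O(2, t(1, 4))))**2 = (-2 + 2*(8*(1 + 8))**2)**2 = (-2 + 2*(8*9)**2)**2 = (-2 + 2*72**2)**2 = (-2 + 2*5184)**2 = (-2 + 10368)**2 = 10366**2 = 107453956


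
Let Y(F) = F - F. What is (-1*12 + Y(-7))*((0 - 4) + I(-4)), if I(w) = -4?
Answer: 96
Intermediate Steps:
Y(F) = 0
(-1*12 + Y(-7))*((0 - 4) + I(-4)) = (-1*12 + 0)*((0 - 4) - 4) = (-12 + 0)*(-4 - 4) = -12*(-8) = 96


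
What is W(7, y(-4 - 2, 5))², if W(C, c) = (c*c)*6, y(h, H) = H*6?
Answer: 29160000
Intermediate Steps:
y(h, H) = 6*H
W(C, c) = 6*c² (W(C, c) = c²*6 = 6*c²)
W(7, y(-4 - 2, 5))² = (6*(6*5)²)² = (6*30²)² = (6*900)² = 5400² = 29160000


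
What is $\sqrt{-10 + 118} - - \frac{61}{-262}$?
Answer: $- \frac{61}{262} + 6 \sqrt{3} \approx 10.159$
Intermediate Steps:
$\sqrt{-10 + 118} - - \frac{61}{-262} = \sqrt{108} - \left(-61\right) \left(- \frac{1}{262}\right) = 6 \sqrt{3} - \frac{61}{262} = - \frac{61}{262} + 6 \sqrt{3}$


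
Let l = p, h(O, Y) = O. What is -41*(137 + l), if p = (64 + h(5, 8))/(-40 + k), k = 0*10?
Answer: -221851/40 ≈ -5546.3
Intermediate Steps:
k = 0
p = -69/40 (p = (64 + 5)/(-40 + 0) = 69/(-40) = 69*(-1/40) = -69/40 ≈ -1.7250)
l = -69/40 ≈ -1.7250
-41*(137 + l) = -41*(137 - 69/40) = -41*5411/40 = -221851/40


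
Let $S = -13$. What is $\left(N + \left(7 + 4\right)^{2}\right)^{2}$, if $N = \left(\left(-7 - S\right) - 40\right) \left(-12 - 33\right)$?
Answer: $2725801$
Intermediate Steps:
$N = 1530$ ($N = \left(\left(-7 - -13\right) - 40\right) \left(-12 - 33\right) = \left(\left(-7 + 13\right) - 40\right) \left(-45\right) = \left(6 - 40\right) \left(-45\right) = \left(-34\right) \left(-45\right) = 1530$)
$\left(N + \left(7 + 4\right)^{2}\right)^{2} = \left(1530 + \left(7 + 4\right)^{2}\right)^{2} = \left(1530 + 11^{2}\right)^{2} = \left(1530 + 121\right)^{2} = 1651^{2} = 2725801$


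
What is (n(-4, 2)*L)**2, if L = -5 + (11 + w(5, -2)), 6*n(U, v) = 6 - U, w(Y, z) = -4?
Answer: 100/9 ≈ 11.111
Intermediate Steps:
n(U, v) = 1 - U/6 (n(U, v) = (6 - U)/6 = 1 - U/6)
L = 2 (L = -5 + (11 - 4) = -5 + 7 = 2)
(n(-4, 2)*L)**2 = ((1 - 1/6*(-4))*2)**2 = ((1 + 2/3)*2)**2 = ((5/3)*2)**2 = (10/3)**2 = 100/9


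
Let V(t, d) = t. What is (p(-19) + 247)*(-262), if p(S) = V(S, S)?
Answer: -59736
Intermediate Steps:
p(S) = S
(p(-19) + 247)*(-262) = (-19 + 247)*(-262) = 228*(-262) = -59736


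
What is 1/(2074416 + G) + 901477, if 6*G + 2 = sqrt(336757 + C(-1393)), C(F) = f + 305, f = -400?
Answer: 69826250534427783181/77457606277687 - 3*sqrt(336662)/77457606277687 ≈ 9.0148e+5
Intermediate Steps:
C(F) = -95 (C(F) = -400 + 305 = -95)
G = -1/3 + sqrt(336662)/6 (G = -1/3 + sqrt(336757 - 95)/6 = -1/3 + sqrt(336662)/6 ≈ 96.371)
1/(2074416 + G) + 901477 = 1/(2074416 + (-1/3 + sqrt(336662)/6)) + 901477 = 1/(6223247/3 + sqrt(336662)/6) + 901477 = 901477 + 1/(6223247/3 + sqrt(336662)/6)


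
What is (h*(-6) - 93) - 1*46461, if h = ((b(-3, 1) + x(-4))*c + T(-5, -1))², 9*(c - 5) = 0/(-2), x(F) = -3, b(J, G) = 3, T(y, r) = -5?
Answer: -46704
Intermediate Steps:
c = 5 (c = 5 + (0/(-2))/9 = 5 + (0*(-½))/9 = 5 + (⅑)*0 = 5 + 0 = 5)
h = 25 (h = ((3 - 3)*5 - 5)² = (0*5 - 5)² = (0 - 5)² = (-5)² = 25)
(h*(-6) - 93) - 1*46461 = (25*(-6) - 93) - 1*46461 = (-150 - 93) - 46461 = -243 - 46461 = -46704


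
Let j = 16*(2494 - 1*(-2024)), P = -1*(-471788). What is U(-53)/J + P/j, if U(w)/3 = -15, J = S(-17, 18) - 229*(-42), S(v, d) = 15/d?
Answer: 6802195771/1042989336 ≈ 6.5218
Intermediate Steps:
J = 57713/6 (J = 15/18 - 229*(-42) = 15*(1/18) + 9618 = ⅚ + 9618 = 57713/6 ≈ 9618.8)
P = 471788
j = 72288 (j = 16*(2494 + 2024) = 16*4518 = 72288)
U(w) = -45 (U(w) = 3*(-15) = -45)
U(-53)/J + P/j = -45/57713/6 + 471788/72288 = -45*6/57713 + 471788*(1/72288) = -270/57713 + 117947/18072 = 6802195771/1042989336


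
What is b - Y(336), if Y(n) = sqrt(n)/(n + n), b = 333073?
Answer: 333073 - sqrt(21)/168 ≈ 3.3307e+5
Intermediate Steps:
Y(n) = 1/(2*sqrt(n)) (Y(n) = sqrt(n)/((2*n)) = (1/(2*n))*sqrt(n) = 1/(2*sqrt(n)))
b - Y(336) = 333073 - 1/(2*sqrt(336)) = 333073 - sqrt(21)/84/2 = 333073 - sqrt(21)/168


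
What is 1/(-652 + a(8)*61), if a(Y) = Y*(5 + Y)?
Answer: 1/5692 ≈ 0.00017569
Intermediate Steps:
1/(-652 + a(8)*61) = 1/(-652 + (8*(5 + 8))*61) = 1/(-652 + (8*13)*61) = 1/(-652 + 104*61) = 1/(-652 + 6344) = 1/5692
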